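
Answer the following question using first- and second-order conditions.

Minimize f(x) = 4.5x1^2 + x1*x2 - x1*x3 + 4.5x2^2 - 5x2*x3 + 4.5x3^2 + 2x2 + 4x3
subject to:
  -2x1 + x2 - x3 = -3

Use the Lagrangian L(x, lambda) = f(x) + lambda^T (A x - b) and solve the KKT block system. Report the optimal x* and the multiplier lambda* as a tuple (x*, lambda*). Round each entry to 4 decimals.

Form the Lagrangian:
  L(x, lambda) = (1/2) x^T Q x + c^T x + lambda^T (A x - b)
Stationarity (grad_x L = 0): Q x + c + A^T lambda = 0.
Primal feasibility: A x = b.

This gives the KKT block system:
  [ Q   A^T ] [ x     ]   [-c ]
  [ A    0  ] [ lambda ] = [ b ]

Solving the linear system:
  x*      = (1.1463, -1.1037, -0.3963)
  lambda* = (4.8049)
  f(x*)   = 5.311

x* = (1.1463, -1.1037, -0.3963), lambda* = (4.8049)


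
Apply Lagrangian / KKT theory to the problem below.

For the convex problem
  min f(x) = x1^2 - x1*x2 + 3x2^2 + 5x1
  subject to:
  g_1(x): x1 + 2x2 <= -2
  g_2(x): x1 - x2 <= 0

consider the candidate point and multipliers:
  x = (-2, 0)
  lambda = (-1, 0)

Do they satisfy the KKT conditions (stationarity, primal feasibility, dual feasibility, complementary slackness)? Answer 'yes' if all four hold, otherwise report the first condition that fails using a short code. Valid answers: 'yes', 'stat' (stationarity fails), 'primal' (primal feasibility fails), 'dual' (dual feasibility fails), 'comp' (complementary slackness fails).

Gradient of f: grad f(x) = Q x + c = (1, 2)
Constraint values g_i(x) = a_i^T x - b_i:
  g_1((-2, 0)) = 0
  g_2((-2, 0)) = -2
Stationarity residual: grad f(x) + sum_i lambda_i a_i = (0, 0)
  -> stationarity OK
Primal feasibility (all g_i <= 0): OK
Dual feasibility (all lambda_i >= 0): FAILS
Complementary slackness (lambda_i * g_i(x) = 0 for all i): OK

Verdict: the first failing condition is dual_feasibility -> dual.

dual


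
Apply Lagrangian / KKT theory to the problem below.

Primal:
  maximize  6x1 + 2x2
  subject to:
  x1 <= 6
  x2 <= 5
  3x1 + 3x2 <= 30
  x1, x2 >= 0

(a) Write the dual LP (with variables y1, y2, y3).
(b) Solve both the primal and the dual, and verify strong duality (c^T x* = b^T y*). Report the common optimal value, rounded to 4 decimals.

The standard primal-dual pair for 'max c^T x s.t. A x <= b, x >= 0' is:
  Dual:  min b^T y  s.t.  A^T y >= c,  y >= 0.

So the dual LP is:
  minimize  6y1 + 5y2 + 30y3
  subject to:
    y1 + 3y3 >= 6
    y2 + 3y3 >= 2
    y1, y2, y3 >= 0

Solving the primal: x* = (6, 4).
  primal value c^T x* = 44.
Solving the dual: y* = (4, 0, 0.6667).
  dual value b^T y* = 44.
Strong duality: c^T x* = b^T y*. Confirmed.

44


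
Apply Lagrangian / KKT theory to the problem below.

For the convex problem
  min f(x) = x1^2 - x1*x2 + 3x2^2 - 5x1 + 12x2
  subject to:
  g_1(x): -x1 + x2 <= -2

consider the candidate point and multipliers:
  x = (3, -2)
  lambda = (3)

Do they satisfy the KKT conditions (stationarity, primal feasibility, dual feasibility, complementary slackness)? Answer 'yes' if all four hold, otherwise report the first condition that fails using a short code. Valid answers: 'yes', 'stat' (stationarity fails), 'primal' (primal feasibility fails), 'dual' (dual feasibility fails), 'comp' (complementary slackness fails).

Gradient of f: grad f(x) = Q x + c = (3, -3)
Constraint values g_i(x) = a_i^T x - b_i:
  g_1((3, -2)) = -3
Stationarity residual: grad f(x) + sum_i lambda_i a_i = (0, 0)
  -> stationarity OK
Primal feasibility (all g_i <= 0): OK
Dual feasibility (all lambda_i >= 0): OK
Complementary slackness (lambda_i * g_i(x) = 0 for all i): FAILS

Verdict: the first failing condition is complementary_slackness -> comp.

comp


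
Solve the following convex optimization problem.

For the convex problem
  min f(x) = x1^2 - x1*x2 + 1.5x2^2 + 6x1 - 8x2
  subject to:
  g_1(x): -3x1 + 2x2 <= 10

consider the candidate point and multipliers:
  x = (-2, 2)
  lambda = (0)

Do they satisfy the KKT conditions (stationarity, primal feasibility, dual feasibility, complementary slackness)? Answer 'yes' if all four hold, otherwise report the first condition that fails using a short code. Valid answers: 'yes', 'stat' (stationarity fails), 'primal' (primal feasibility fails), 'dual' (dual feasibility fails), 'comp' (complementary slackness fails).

Gradient of f: grad f(x) = Q x + c = (0, 0)
Constraint values g_i(x) = a_i^T x - b_i:
  g_1((-2, 2)) = 0
Stationarity residual: grad f(x) + sum_i lambda_i a_i = (0, 0)
  -> stationarity OK
Primal feasibility (all g_i <= 0): OK
Dual feasibility (all lambda_i >= 0): OK
Complementary slackness (lambda_i * g_i(x) = 0 for all i): OK

Verdict: yes, KKT holds.

yes


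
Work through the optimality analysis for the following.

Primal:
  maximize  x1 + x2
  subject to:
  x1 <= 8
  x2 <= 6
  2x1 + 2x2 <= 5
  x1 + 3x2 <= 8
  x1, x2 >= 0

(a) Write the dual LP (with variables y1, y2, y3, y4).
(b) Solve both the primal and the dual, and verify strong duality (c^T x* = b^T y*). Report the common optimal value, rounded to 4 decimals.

The standard primal-dual pair for 'max c^T x s.t. A x <= b, x >= 0' is:
  Dual:  min b^T y  s.t.  A^T y >= c,  y >= 0.

So the dual LP is:
  minimize  8y1 + 6y2 + 5y3 + 8y4
  subject to:
    y1 + 2y3 + y4 >= 1
    y2 + 2y3 + 3y4 >= 1
    y1, y2, y3, y4 >= 0

Solving the primal: x* = (2.5, 0).
  primal value c^T x* = 2.5.
Solving the dual: y* = (0, 0, 0.5, 0).
  dual value b^T y* = 2.5.
Strong duality: c^T x* = b^T y*. Confirmed.

2.5


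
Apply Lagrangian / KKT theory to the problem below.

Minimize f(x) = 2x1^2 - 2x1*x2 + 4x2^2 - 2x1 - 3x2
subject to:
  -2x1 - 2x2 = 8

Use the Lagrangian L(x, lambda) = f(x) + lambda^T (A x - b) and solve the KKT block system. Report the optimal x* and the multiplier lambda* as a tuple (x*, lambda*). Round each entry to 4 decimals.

Form the Lagrangian:
  L(x, lambda) = (1/2) x^T Q x + c^T x + lambda^T (A x - b)
Stationarity (grad_x L = 0): Q x + c + A^T lambda = 0.
Primal feasibility: A x = b.

This gives the KKT block system:
  [ Q   A^T ] [ x     ]   [-c ]
  [ A    0  ] [ lambda ] = [ b ]

Solving the linear system:
  x*      = (-2.5625, -1.4375)
  lambda* = (-4.6875)
  f(x*)   = 23.4688

x* = (-2.5625, -1.4375), lambda* = (-4.6875)


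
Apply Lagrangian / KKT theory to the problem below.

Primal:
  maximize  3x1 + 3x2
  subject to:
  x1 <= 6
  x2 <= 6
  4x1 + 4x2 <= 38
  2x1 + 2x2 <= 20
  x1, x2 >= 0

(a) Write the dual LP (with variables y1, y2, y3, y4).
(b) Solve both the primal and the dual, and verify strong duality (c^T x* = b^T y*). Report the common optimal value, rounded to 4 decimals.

The standard primal-dual pair for 'max c^T x s.t. A x <= b, x >= 0' is:
  Dual:  min b^T y  s.t.  A^T y >= c,  y >= 0.

So the dual LP is:
  minimize  6y1 + 6y2 + 38y3 + 20y4
  subject to:
    y1 + 4y3 + 2y4 >= 3
    y2 + 4y3 + 2y4 >= 3
    y1, y2, y3, y4 >= 0

Solving the primal: x* = (3.5, 6).
  primal value c^T x* = 28.5.
Solving the dual: y* = (0, 0, 0.75, 0).
  dual value b^T y* = 28.5.
Strong duality: c^T x* = b^T y*. Confirmed.

28.5


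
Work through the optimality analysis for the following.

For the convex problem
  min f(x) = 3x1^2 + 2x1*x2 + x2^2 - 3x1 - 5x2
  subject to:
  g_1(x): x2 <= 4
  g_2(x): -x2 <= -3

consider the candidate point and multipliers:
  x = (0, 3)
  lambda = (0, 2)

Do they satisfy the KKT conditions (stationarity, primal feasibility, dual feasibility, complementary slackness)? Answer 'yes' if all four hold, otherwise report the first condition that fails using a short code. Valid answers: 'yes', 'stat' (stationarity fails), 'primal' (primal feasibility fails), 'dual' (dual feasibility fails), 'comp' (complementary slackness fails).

Gradient of f: grad f(x) = Q x + c = (3, 1)
Constraint values g_i(x) = a_i^T x - b_i:
  g_1((0, 3)) = -1
  g_2((0, 3)) = 0
Stationarity residual: grad f(x) + sum_i lambda_i a_i = (3, -1)
  -> stationarity FAILS
Primal feasibility (all g_i <= 0): OK
Dual feasibility (all lambda_i >= 0): OK
Complementary slackness (lambda_i * g_i(x) = 0 for all i): OK

Verdict: the first failing condition is stationarity -> stat.

stat


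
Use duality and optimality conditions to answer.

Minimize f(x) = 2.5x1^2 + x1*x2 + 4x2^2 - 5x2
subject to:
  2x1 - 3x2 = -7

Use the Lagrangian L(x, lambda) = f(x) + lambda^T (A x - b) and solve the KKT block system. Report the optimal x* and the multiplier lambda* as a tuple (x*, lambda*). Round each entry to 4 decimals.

Form the Lagrangian:
  L(x, lambda) = (1/2) x^T Q x + c^T x + lambda^T (A x - b)
Stationarity (grad_x L = 0): Q x + c + A^T lambda = 0.
Primal feasibility: A x = b.

This gives the KKT block system:
  [ Q   A^T ] [ x     ]   [-c ]
  [ A    0  ] [ lambda ] = [ b ]

Solving the linear system:
  x*      = (-1.1573, 1.5618)
  lambda* = (2.1124)
  f(x*)   = 3.4888

x* = (-1.1573, 1.5618), lambda* = (2.1124)


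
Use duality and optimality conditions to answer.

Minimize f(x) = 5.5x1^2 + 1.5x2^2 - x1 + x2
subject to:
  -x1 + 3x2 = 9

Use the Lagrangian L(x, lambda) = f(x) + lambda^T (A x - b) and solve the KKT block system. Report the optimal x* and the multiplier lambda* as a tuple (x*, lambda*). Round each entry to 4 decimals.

Form the Lagrangian:
  L(x, lambda) = (1/2) x^T Q x + c^T x + lambda^T (A x - b)
Stationarity (grad_x L = 0): Q x + c + A^T lambda = 0.
Primal feasibility: A x = b.

This gives the KKT block system:
  [ Q   A^T ] [ x     ]   [-c ]
  [ A    0  ] [ lambda ] = [ b ]

Solving the linear system:
  x*      = (-0.2059, 2.9314)
  lambda* = (-3.2647)
  f(x*)   = 16.2598

x* = (-0.2059, 2.9314), lambda* = (-3.2647)


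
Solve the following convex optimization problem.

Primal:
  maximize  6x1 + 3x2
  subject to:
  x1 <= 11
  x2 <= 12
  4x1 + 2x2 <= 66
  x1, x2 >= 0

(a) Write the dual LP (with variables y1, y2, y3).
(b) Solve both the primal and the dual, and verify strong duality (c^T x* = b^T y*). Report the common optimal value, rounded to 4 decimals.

The standard primal-dual pair for 'max c^T x s.t. A x <= b, x >= 0' is:
  Dual:  min b^T y  s.t.  A^T y >= c,  y >= 0.

So the dual LP is:
  minimize  11y1 + 12y2 + 66y3
  subject to:
    y1 + 4y3 >= 6
    y2 + 2y3 >= 3
    y1, y2, y3 >= 0

Solving the primal: x* = (10.5, 12).
  primal value c^T x* = 99.
Solving the dual: y* = (0, 0, 1.5).
  dual value b^T y* = 99.
Strong duality: c^T x* = b^T y*. Confirmed.

99


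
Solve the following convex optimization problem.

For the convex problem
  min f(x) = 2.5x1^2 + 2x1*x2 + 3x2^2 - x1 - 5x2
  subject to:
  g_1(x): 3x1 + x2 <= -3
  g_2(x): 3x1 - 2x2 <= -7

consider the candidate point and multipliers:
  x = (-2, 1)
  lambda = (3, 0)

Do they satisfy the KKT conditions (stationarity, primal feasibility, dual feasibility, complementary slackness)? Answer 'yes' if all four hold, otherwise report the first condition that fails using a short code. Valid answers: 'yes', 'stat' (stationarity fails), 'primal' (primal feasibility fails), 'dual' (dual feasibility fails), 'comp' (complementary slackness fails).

Gradient of f: grad f(x) = Q x + c = (-9, -3)
Constraint values g_i(x) = a_i^T x - b_i:
  g_1((-2, 1)) = -2
  g_2((-2, 1)) = -1
Stationarity residual: grad f(x) + sum_i lambda_i a_i = (0, 0)
  -> stationarity OK
Primal feasibility (all g_i <= 0): OK
Dual feasibility (all lambda_i >= 0): OK
Complementary slackness (lambda_i * g_i(x) = 0 for all i): FAILS

Verdict: the first failing condition is complementary_slackness -> comp.

comp


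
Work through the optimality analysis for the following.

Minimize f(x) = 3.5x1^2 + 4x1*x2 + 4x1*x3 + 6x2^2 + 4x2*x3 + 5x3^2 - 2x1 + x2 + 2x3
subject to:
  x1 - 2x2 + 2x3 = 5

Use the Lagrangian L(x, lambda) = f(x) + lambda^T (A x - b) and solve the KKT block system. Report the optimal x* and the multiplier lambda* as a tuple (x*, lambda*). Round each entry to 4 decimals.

Form the Lagrangian:
  L(x, lambda) = (1/2) x^T Q x + c^T x + lambda^T (A x - b)
Stationarity (grad_x L = 0): Q x + c + A^T lambda = 0.
Primal feasibility: A x = b.

This gives the KKT block system:
  [ Q   A^T ] [ x     ]   [-c ]
  [ A    0  ] [ lambda ] = [ b ]

Solving the linear system:
  x*      = (1.2378, -1.3079, 0.5732)
  lambda* = (-3.7256)
  f(x*)   = 7.9954

x* = (1.2378, -1.3079, 0.5732), lambda* = (-3.7256)


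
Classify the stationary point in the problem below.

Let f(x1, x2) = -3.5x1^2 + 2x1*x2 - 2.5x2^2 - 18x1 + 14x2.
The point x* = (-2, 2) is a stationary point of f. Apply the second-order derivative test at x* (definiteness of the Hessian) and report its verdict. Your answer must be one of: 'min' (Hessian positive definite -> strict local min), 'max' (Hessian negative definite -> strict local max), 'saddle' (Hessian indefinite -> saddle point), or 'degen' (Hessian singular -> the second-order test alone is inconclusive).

Compute the Hessian H = grad^2 f:
  H = [[-7, 2], [2, -5]]
Verify stationarity: grad f(x*) = H x* + g = (0, 0).
Eigenvalues of H: -8.2361, -3.7639.
Both eigenvalues < 0, so H is negative definite -> x* is a strict local max.

max


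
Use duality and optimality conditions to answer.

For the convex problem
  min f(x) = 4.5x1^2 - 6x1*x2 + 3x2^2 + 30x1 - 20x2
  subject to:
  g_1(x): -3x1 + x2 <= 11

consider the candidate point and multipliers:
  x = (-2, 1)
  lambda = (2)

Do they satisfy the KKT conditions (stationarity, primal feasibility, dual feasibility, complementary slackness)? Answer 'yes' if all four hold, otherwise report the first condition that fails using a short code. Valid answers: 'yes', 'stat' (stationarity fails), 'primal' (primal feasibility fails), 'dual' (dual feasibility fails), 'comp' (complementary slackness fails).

Gradient of f: grad f(x) = Q x + c = (6, -2)
Constraint values g_i(x) = a_i^T x - b_i:
  g_1((-2, 1)) = -4
Stationarity residual: grad f(x) + sum_i lambda_i a_i = (0, 0)
  -> stationarity OK
Primal feasibility (all g_i <= 0): OK
Dual feasibility (all lambda_i >= 0): OK
Complementary slackness (lambda_i * g_i(x) = 0 for all i): FAILS

Verdict: the first failing condition is complementary_slackness -> comp.

comp


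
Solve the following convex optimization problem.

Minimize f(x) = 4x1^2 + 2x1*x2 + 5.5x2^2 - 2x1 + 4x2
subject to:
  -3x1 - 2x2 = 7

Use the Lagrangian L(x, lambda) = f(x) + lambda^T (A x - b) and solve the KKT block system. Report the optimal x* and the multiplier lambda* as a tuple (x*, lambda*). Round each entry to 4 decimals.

Form the Lagrangian:
  L(x, lambda) = (1/2) x^T Q x + c^T x + lambda^T (A x - b)
Stationarity (grad_x L = 0): Q x + c + A^T lambda = 0.
Primal feasibility: A x = b.

This gives the KKT block system:
  [ Q   A^T ] [ x     ]   [-c ]
  [ A    0  ] [ lambda ] = [ b ]

Solving the linear system:
  x*      = (-1.5981, -1.1028)
  lambda* = (-5.6636)
  f(x*)   = 19.215

x* = (-1.5981, -1.1028), lambda* = (-5.6636)


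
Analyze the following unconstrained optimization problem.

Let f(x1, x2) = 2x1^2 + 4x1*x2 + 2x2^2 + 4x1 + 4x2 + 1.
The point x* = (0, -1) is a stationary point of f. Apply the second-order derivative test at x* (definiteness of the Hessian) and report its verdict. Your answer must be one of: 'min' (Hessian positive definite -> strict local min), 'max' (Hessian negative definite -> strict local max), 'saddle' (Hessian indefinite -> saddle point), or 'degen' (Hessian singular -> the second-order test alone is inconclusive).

Compute the Hessian H = grad^2 f:
  H = [[4, 4], [4, 4]]
Verify stationarity: grad f(x*) = H x* + g = (0, 0).
Eigenvalues of H: 0, 8.
H has a zero eigenvalue (singular; positive semidefinite but not definite), so H is neither positive definite, negative definite, nor indefinite. The second-order test alone is inconclusive -> degen.
(Indeed, f is constant along the null direction of H through x*, so x* is not a strict local extremum.)

degen


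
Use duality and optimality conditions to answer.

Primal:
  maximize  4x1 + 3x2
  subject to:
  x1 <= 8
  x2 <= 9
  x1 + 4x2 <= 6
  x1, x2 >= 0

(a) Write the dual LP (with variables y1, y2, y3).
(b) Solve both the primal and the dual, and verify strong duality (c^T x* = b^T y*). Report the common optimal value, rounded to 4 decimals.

The standard primal-dual pair for 'max c^T x s.t. A x <= b, x >= 0' is:
  Dual:  min b^T y  s.t.  A^T y >= c,  y >= 0.

So the dual LP is:
  minimize  8y1 + 9y2 + 6y3
  subject to:
    y1 + y3 >= 4
    y2 + 4y3 >= 3
    y1, y2, y3 >= 0

Solving the primal: x* = (6, 0).
  primal value c^T x* = 24.
Solving the dual: y* = (0, 0, 4).
  dual value b^T y* = 24.
Strong duality: c^T x* = b^T y*. Confirmed.

24


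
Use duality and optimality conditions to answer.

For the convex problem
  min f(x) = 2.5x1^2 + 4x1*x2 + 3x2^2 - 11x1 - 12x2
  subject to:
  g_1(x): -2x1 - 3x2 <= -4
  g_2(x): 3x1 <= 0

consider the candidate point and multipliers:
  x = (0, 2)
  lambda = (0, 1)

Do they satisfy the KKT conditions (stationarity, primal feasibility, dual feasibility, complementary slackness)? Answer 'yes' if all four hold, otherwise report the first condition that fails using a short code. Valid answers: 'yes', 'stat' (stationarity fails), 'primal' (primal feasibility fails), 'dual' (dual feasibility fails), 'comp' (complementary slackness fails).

Gradient of f: grad f(x) = Q x + c = (-3, 0)
Constraint values g_i(x) = a_i^T x - b_i:
  g_1((0, 2)) = -2
  g_2((0, 2)) = 0
Stationarity residual: grad f(x) + sum_i lambda_i a_i = (0, 0)
  -> stationarity OK
Primal feasibility (all g_i <= 0): OK
Dual feasibility (all lambda_i >= 0): OK
Complementary slackness (lambda_i * g_i(x) = 0 for all i): OK

Verdict: yes, KKT holds.

yes


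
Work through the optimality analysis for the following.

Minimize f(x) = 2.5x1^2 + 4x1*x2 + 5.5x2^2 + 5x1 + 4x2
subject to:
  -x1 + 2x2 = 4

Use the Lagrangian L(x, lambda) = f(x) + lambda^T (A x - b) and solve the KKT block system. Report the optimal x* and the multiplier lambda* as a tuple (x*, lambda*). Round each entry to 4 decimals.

Form the Lagrangian:
  L(x, lambda) = (1/2) x^T Q x + c^T x + lambda^T (A x - b)
Stationarity (grad_x L = 0): Q x + c + A^T lambda = 0.
Primal feasibility: A x = b.

This gives the KKT block system:
  [ Q   A^T ] [ x     ]   [-c ]
  [ A    0  ] [ lambda ] = [ b ]

Solving the linear system:
  x*      = (-2.2128, 0.8936)
  lambda* = (-2.4894)
  f(x*)   = 1.234

x* = (-2.2128, 0.8936), lambda* = (-2.4894)


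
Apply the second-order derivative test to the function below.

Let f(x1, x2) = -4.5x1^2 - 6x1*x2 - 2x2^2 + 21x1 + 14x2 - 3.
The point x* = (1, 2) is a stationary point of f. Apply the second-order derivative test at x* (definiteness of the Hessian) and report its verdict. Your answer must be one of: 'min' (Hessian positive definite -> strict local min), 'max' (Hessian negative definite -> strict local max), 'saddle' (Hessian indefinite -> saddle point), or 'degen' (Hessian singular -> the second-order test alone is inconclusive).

Compute the Hessian H = grad^2 f:
  H = [[-9, -6], [-6, -4]]
Verify stationarity: grad f(x*) = H x* + g = (0, 0).
Eigenvalues of H: -13, 0.
H has a zero eigenvalue (singular; negative semidefinite but not definite), so H is neither positive definite, negative definite, nor indefinite. The second-order test alone is inconclusive -> degen.
(Indeed, f is constant along the null direction of H through x*, so x* is not a strict local extremum.)

degen


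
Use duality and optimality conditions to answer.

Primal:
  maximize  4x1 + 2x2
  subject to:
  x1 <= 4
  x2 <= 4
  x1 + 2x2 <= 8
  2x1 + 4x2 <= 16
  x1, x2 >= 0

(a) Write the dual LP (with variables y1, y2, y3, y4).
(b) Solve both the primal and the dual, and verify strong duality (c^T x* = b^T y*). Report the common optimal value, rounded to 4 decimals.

The standard primal-dual pair for 'max c^T x s.t. A x <= b, x >= 0' is:
  Dual:  min b^T y  s.t.  A^T y >= c,  y >= 0.

So the dual LP is:
  minimize  4y1 + 4y2 + 8y3 + 16y4
  subject to:
    y1 + y3 + 2y4 >= 4
    y2 + 2y3 + 4y4 >= 2
    y1, y2, y3, y4 >= 0

Solving the primal: x* = (4, 2).
  primal value c^T x* = 20.
Solving the dual: y* = (3, 0, 1, 0).
  dual value b^T y* = 20.
Strong duality: c^T x* = b^T y*. Confirmed.

20


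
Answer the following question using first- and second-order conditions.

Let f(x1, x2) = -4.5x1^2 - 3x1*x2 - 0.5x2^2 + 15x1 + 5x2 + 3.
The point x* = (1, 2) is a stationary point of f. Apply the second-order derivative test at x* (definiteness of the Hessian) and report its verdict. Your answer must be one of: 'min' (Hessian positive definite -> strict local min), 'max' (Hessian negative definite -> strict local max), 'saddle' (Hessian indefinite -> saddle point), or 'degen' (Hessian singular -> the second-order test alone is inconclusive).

Compute the Hessian H = grad^2 f:
  H = [[-9, -3], [-3, -1]]
Verify stationarity: grad f(x*) = H x* + g = (0, 0).
Eigenvalues of H: -10, 0.
H has a zero eigenvalue (singular; negative semidefinite but not definite), so H is neither positive definite, negative definite, nor indefinite. The second-order test alone is inconclusive -> degen.
(Indeed, f is constant along the null direction of H through x*, so x* is not a strict local extremum.)

degen


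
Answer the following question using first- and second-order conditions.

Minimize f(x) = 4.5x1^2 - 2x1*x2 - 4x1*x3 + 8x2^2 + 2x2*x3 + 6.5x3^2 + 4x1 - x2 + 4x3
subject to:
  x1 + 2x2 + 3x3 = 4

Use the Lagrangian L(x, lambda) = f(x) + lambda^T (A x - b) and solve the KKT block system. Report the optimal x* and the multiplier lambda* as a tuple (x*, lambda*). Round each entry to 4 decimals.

Form the Lagrangian:
  L(x, lambda) = (1/2) x^T Q x + c^T x + lambda^T (A x - b)
Stationarity (grad_x L = 0): Q x + c + A^T lambda = 0.
Primal feasibility: A x = b.

This gives the KKT block system:
  [ Q   A^T ] [ x     ]   [-c ]
  [ A    0  ] [ lambda ] = [ b ]

Solving the linear system:
  x*      = (0.5165, 0.5789, 0.7752)
  lambda* = (-4.3899)
  f(x*)   = 11.0739

x* = (0.5165, 0.5789, 0.7752), lambda* = (-4.3899)


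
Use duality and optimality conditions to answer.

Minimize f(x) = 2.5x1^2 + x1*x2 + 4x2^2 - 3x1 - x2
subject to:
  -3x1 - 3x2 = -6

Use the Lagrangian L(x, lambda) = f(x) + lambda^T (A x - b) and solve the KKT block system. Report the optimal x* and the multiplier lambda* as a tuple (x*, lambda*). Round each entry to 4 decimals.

Form the Lagrangian:
  L(x, lambda) = (1/2) x^T Q x + c^T x + lambda^T (A x - b)
Stationarity (grad_x L = 0): Q x + c + A^T lambda = 0.
Primal feasibility: A x = b.

This gives the KKT block system:
  [ Q   A^T ] [ x     ]   [-c ]
  [ A    0  ] [ lambda ] = [ b ]

Solving the linear system:
  x*      = (1.4545, 0.5455)
  lambda* = (1.6061)
  f(x*)   = 2.3636

x* = (1.4545, 0.5455), lambda* = (1.6061)


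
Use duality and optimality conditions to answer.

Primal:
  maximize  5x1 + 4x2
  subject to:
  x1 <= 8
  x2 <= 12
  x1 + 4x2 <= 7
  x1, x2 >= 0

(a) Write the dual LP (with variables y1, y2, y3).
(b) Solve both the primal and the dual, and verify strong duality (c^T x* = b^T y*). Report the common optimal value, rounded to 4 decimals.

The standard primal-dual pair for 'max c^T x s.t. A x <= b, x >= 0' is:
  Dual:  min b^T y  s.t.  A^T y >= c,  y >= 0.

So the dual LP is:
  minimize  8y1 + 12y2 + 7y3
  subject to:
    y1 + y3 >= 5
    y2 + 4y3 >= 4
    y1, y2, y3 >= 0

Solving the primal: x* = (7, 0).
  primal value c^T x* = 35.
Solving the dual: y* = (0, 0, 5).
  dual value b^T y* = 35.
Strong duality: c^T x* = b^T y*. Confirmed.

35


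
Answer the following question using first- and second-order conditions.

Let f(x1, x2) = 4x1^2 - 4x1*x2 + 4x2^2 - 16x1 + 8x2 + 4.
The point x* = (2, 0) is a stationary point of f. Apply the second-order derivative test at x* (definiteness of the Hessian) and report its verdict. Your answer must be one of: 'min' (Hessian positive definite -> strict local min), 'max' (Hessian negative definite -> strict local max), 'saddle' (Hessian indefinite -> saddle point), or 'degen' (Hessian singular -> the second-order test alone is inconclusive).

Compute the Hessian H = grad^2 f:
  H = [[8, -4], [-4, 8]]
Verify stationarity: grad f(x*) = H x* + g = (0, 0).
Eigenvalues of H: 4, 12.
Both eigenvalues > 0, so H is positive definite -> x* is a strict local min.

min


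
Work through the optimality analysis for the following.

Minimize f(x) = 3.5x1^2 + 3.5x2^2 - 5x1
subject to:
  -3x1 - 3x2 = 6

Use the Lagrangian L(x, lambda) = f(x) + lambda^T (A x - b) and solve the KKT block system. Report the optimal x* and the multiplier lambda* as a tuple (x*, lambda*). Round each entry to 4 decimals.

Form the Lagrangian:
  L(x, lambda) = (1/2) x^T Q x + c^T x + lambda^T (A x - b)
Stationarity (grad_x L = 0): Q x + c + A^T lambda = 0.
Primal feasibility: A x = b.

This gives the KKT block system:
  [ Q   A^T ] [ x     ]   [-c ]
  [ A    0  ] [ lambda ] = [ b ]

Solving the linear system:
  x*      = (-0.6429, -1.3571)
  lambda* = (-3.1667)
  f(x*)   = 11.1071

x* = (-0.6429, -1.3571), lambda* = (-3.1667)


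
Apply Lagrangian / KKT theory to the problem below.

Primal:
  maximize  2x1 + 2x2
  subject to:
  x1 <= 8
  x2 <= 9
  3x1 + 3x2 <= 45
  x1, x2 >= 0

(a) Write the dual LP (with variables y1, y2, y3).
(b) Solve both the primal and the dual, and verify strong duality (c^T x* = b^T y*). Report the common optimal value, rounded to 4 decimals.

The standard primal-dual pair for 'max c^T x s.t. A x <= b, x >= 0' is:
  Dual:  min b^T y  s.t.  A^T y >= c,  y >= 0.

So the dual LP is:
  minimize  8y1 + 9y2 + 45y3
  subject to:
    y1 + 3y3 >= 2
    y2 + 3y3 >= 2
    y1, y2, y3 >= 0

Solving the primal: x* = (6, 9).
  primal value c^T x* = 30.
Solving the dual: y* = (0, 0, 0.6667).
  dual value b^T y* = 30.
Strong duality: c^T x* = b^T y*. Confirmed.

30


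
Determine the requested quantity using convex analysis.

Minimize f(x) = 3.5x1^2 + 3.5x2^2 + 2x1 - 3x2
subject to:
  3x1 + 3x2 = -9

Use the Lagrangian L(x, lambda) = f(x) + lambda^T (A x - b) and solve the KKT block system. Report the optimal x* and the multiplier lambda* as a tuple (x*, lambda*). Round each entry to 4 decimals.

Form the Lagrangian:
  L(x, lambda) = (1/2) x^T Q x + c^T x + lambda^T (A x - b)
Stationarity (grad_x L = 0): Q x + c + A^T lambda = 0.
Primal feasibility: A x = b.

This gives the KKT block system:
  [ Q   A^T ] [ x     ]   [-c ]
  [ A    0  ] [ lambda ] = [ b ]

Solving the linear system:
  x*      = (-1.8571, -1.1429)
  lambda* = (3.6667)
  f(x*)   = 16.3571

x* = (-1.8571, -1.1429), lambda* = (3.6667)


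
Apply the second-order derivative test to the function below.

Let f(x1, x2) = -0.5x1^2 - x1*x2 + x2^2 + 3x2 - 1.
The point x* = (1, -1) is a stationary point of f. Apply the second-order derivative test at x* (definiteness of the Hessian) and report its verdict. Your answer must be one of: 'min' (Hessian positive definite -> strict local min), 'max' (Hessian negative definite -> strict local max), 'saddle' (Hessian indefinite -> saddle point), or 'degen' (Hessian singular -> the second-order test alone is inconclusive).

Compute the Hessian H = grad^2 f:
  H = [[-1, -1], [-1, 2]]
Verify stationarity: grad f(x*) = H x* + g = (0, 0).
Eigenvalues of H: -1.3028, 2.3028.
Eigenvalues have mixed signs, so H is indefinite -> x* is a saddle point.

saddle


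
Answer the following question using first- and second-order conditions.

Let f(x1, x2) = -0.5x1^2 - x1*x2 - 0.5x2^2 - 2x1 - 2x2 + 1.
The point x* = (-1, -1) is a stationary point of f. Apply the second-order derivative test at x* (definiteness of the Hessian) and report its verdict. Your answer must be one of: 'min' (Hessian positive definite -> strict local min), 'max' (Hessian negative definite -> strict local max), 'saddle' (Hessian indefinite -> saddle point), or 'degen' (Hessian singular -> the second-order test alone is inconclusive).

Compute the Hessian H = grad^2 f:
  H = [[-1, -1], [-1, -1]]
Verify stationarity: grad f(x*) = H x* + g = (0, 0).
Eigenvalues of H: -2, 0.
H has a zero eigenvalue (singular; negative semidefinite but not definite), so H is neither positive definite, negative definite, nor indefinite. The second-order test alone is inconclusive -> degen.
(Indeed, f is constant along the null direction of H through x*, so x* is not a strict local extremum.)

degen


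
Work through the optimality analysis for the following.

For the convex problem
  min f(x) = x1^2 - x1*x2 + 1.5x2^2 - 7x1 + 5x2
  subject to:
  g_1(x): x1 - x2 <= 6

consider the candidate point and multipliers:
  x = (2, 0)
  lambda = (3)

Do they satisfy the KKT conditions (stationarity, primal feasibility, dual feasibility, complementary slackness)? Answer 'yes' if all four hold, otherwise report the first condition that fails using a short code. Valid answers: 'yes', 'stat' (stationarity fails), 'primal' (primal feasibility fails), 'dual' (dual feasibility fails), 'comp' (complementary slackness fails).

Gradient of f: grad f(x) = Q x + c = (-3, 3)
Constraint values g_i(x) = a_i^T x - b_i:
  g_1((2, 0)) = -4
Stationarity residual: grad f(x) + sum_i lambda_i a_i = (0, 0)
  -> stationarity OK
Primal feasibility (all g_i <= 0): OK
Dual feasibility (all lambda_i >= 0): OK
Complementary slackness (lambda_i * g_i(x) = 0 for all i): FAILS

Verdict: the first failing condition is complementary_slackness -> comp.

comp


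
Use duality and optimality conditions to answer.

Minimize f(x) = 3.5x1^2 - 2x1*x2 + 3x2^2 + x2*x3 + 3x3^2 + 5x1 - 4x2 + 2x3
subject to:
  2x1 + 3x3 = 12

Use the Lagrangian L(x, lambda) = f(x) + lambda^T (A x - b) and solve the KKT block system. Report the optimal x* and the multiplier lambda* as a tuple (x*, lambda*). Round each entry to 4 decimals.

Form the Lagrangian:
  L(x, lambda) = (1/2) x^T Q x + c^T x + lambda^T (A x - b)
Stationarity (grad_x L = 0): Q x + c + A^T lambda = 0.
Primal feasibility: A x = b.

This gives the KKT block system:
  [ Q   A^T ] [ x     ]   [-c ]
  [ A    0  ] [ lambda ] = [ b ]

Solving the linear system:
  x*      = (1.4541, 0.6463, 3.0306)
  lambda* = (-6.9432)
  f(x*)   = 47.0328

x* = (1.4541, 0.6463, 3.0306), lambda* = (-6.9432)


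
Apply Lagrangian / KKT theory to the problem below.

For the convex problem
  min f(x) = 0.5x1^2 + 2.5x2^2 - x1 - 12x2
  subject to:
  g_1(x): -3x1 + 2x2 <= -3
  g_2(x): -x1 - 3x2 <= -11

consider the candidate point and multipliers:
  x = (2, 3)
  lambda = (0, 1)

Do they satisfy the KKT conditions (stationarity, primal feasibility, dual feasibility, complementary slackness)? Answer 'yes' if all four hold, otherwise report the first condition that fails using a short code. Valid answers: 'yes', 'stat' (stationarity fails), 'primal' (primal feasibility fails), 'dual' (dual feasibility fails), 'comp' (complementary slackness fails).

Gradient of f: grad f(x) = Q x + c = (1, 3)
Constraint values g_i(x) = a_i^T x - b_i:
  g_1((2, 3)) = 3
  g_2((2, 3)) = 0
Stationarity residual: grad f(x) + sum_i lambda_i a_i = (0, 0)
  -> stationarity OK
Primal feasibility (all g_i <= 0): FAILS
Dual feasibility (all lambda_i >= 0): OK
Complementary slackness (lambda_i * g_i(x) = 0 for all i): OK

Verdict: the first failing condition is primal_feasibility -> primal.

primal


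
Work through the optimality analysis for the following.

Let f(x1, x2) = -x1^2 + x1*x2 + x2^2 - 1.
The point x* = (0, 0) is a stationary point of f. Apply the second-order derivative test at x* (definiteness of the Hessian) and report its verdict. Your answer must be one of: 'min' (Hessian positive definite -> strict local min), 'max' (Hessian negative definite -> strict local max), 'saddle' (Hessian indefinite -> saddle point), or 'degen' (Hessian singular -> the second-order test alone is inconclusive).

Compute the Hessian H = grad^2 f:
  H = [[-2, 1], [1, 2]]
Verify stationarity: grad f(x*) = H x* + g = (0, 0).
Eigenvalues of H: -2.2361, 2.2361.
Eigenvalues have mixed signs, so H is indefinite -> x* is a saddle point.

saddle


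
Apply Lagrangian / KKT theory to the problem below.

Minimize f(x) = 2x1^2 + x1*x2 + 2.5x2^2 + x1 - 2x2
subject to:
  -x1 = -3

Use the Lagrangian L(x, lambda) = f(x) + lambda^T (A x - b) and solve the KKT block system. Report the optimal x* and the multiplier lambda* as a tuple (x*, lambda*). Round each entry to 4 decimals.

Form the Lagrangian:
  L(x, lambda) = (1/2) x^T Q x + c^T x + lambda^T (A x - b)
Stationarity (grad_x L = 0): Q x + c + A^T lambda = 0.
Primal feasibility: A x = b.

This gives the KKT block system:
  [ Q   A^T ] [ x     ]   [-c ]
  [ A    0  ] [ lambda ] = [ b ]

Solving the linear system:
  x*      = (3, -0.2)
  lambda* = (12.8)
  f(x*)   = 20.9

x* = (3, -0.2), lambda* = (12.8)


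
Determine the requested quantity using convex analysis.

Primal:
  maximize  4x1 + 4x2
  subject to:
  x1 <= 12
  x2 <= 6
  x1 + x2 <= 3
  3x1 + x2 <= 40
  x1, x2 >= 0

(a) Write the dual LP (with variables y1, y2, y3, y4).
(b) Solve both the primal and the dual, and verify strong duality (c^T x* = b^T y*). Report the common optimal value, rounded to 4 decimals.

The standard primal-dual pair for 'max c^T x s.t. A x <= b, x >= 0' is:
  Dual:  min b^T y  s.t.  A^T y >= c,  y >= 0.

So the dual LP is:
  minimize  12y1 + 6y2 + 3y3 + 40y4
  subject to:
    y1 + y3 + 3y4 >= 4
    y2 + y3 + y4 >= 4
    y1, y2, y3, y4 >= 0

Solving the primal: x* = (3, 0).
  primal value c^T x* = 12.
Solving the dual: y* = (0, 0, 4, 0).
  dual value b^T y* = 12.
Strong duality: c^T x* = b^T y*. Confirmed.

12


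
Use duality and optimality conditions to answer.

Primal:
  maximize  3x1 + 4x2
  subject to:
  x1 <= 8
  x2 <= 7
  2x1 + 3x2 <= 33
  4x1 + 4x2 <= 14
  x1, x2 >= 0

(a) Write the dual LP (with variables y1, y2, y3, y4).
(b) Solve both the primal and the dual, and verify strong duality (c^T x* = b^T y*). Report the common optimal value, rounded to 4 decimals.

The standard primal-dual pair for 'max c^T x s.t. A x <= b, x >= 0' is:
  Dual:  min b^T y  s.t.  A^T y >= c,  y >= 0.

So the dual LP is:
  minimize  8y1 + 7y2 + 33y3 + 14y4
  subject to:
    y1 + 2y3 + 4y4 >= 3
    y2 + 3y3 + 4y4 >= 4
    y1, y2, y3, y4 >= 0

Solving the primal: x* = (0, 3.5).
  primal value c^T x* = 14.
Solving the dual: y* = (0, 0, 0, 1).
  dual value b^T y* = 14.
Strong duality: c^T x* = b^T y*. Confirmed.

14


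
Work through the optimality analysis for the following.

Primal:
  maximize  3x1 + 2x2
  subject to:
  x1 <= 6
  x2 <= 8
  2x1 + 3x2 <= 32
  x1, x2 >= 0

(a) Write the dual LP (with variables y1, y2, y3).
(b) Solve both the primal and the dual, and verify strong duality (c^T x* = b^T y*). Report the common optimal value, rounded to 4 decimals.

The standard primal-dual pair for 'max c^T x s.t. A x <= b, x >= 0' is:
  Dual:  min b^T y  s.t.  A^T y >= c,  y >= 0.

So the dual LP is:
  minimize  6y1 + 8y2 + 32y3
  subject to:
    y1 + 2y3 >= 3
    y2 + 3y3 >= 2
    y1, y2, y3 >= 0

Solving the primal: x* = (6, 6.6667).
  primal value c^T x* = 31.3333.
Solving the dual: y* = (1.6667, 0, 0.6667).
  dual value b^T y* = 31.3333.
Strong duality: c^T x* = b^T y*. Confirmed.

31.3333


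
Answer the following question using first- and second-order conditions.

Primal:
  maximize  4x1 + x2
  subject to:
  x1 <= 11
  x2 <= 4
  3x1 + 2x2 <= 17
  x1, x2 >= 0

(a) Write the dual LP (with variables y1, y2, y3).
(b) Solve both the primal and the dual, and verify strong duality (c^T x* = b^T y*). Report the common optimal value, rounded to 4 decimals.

The standard primal-dual pair for 'max c^T x s.t. A x <= b, x >= 0' is:
  Dual:  min b^T y  s.t.  A^T y >= c,  y >= 0.

So the dual LP is:
  minimize  11y1 + 4y2 + 17y3
  subject to:
    y1 + 3y3 >= 4
    y2 + 2y3 >= 1
    y1, y2, y3 >= 0

Solving the primal: x* = (5.6667, 0).
  primal value c^T x* = 22.6667.
Solving the dual: y* = (0, 0, 1.3333).
  dual value b^T y* = 22.6667.
Strong duality: c^T x* = b^T y*. Confirmed.

22.6667


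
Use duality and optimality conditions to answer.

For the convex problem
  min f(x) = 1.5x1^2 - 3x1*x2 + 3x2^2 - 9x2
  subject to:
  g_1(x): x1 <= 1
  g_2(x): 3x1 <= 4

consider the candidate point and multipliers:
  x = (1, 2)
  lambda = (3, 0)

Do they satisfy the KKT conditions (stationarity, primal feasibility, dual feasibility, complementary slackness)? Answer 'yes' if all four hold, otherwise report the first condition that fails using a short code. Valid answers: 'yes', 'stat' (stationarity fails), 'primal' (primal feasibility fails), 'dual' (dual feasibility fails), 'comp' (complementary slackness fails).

Gradient of f: grad f(x) = Q x + c = (-3, 0)
Constraint values g_i(x) = a_i^T x - b_i:
  g_1((1, 2)) = 0
  g_2((1, 2)) = -1
Stationarity residual: grad f(x) + sum_i lambda_i a_i = (0, 0)
  -> stationarity OK
Primal feasibility (all g_i <= 0): OK
Dual feasibility (all lambda_i >= 0): OK
Complementary slackness (lambda_i * g_i(x) = 0 for all i): OK

Verdict: yes, KKT holds.

yes


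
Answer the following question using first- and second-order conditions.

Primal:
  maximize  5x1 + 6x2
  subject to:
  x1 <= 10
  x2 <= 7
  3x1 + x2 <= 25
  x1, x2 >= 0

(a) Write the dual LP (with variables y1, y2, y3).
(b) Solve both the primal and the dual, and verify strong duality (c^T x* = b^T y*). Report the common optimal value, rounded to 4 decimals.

The standard primal-dual pair for 'max c^T x s.t. A x <= b, x >= 0' is:
  Dual:  min b^T y  s.t.  A^T y >= c,  y >= 0.

So the dual LP is:
  minimize  10y1 + 7y2 + 25y3
  subject to:
    y1 + 3y3 >= 5
    y2 + y3 >= 6
    y1, y2, y3 >= 0

Solving the primal: x* = (6, 7).
  primal value c^T x* = 72.
Solving the dual: y* = (0, 4.3333, 1.6667).
  dual value b^T y* = 72.
Strong duality: c^T x* = b^T y*. Confirmed.

72


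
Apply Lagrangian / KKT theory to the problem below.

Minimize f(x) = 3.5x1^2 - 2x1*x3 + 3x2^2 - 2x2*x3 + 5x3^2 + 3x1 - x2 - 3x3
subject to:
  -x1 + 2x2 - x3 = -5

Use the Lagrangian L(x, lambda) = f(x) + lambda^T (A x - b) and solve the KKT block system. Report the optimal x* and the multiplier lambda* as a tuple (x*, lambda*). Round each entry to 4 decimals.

Form the Lagrangian:
  L(x, lambda) = (1/2) x^T Q x + c^T x + lambda^T (A x - b)
Stationarity (grad_x L = 0): Q x + c + A^T lambda = 0.
Primal feasibility: A x = b.

This gives the KKT block system:
  [ Q   A^T ] [ x     ]   [-c ]
  [ A    0  ] [ lambda ] = [ b ]

Solving the linear system:
  x*      = (0.7197, -1.7675, 0.7452)
  lambda* = (6.5478)
  f(x*)   = 17.215

x* = (0.7197, -1.7675, 0.7452), lambda* = (6.5478)


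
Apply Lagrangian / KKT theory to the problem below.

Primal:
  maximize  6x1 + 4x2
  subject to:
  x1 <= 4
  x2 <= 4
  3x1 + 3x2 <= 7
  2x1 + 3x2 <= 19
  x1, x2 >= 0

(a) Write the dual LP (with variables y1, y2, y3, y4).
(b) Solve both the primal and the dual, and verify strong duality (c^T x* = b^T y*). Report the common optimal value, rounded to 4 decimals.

The standard primal-dual pair for 'max c^T x s.t. A x <= b, x >= 0' is:
  Dual:  min b^T y  s.t.  A^T y >= c,  y >= 0.

So the dual LP is:
  minimize  4y1 + 4y2 + 7y3 + 19y4
  subject to:
    y1 + 3y3 + 2y4 >= 6
    y2 + 3y3 + 3y4 >= 4
    y1, y2, y3, y4 >= 0

Solving the primal: x* = (2.3333, 0).
  primal value c^T x* = 14.
Solving the dual: y* = (0, 0, 2, 0).
  dual value b^T y* = 14.
Strong duality: c^T x* = b^T y*. Confirmed.

14


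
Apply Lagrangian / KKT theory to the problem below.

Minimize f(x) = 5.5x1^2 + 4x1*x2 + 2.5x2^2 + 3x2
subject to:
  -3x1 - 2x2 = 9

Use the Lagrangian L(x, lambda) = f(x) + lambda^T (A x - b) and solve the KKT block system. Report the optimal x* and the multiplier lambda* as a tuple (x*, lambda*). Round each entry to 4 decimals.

Form the Lagrangian:
  L(x, lambda) = (1/2) x^T Q x + c^T x + lambda^T (A x - b)
Stationarity (grad_x L = 0): Q x + c + A^T lambda = 0.
Primal feasibility: A x = b.

This gives the KKT block system:
  [ Q   A^T ] [ x     ]   [-c ]
  [ A    0  ] [ lambda ] = [ b ]

Solving the linear system:
  x*      = (-1.0976, -2.8537)
  lambda* = (-7.8293)
  f(x*)   = 30.9512

x* = (-1.0976, -2.8537), lambda* = (-7.8293)


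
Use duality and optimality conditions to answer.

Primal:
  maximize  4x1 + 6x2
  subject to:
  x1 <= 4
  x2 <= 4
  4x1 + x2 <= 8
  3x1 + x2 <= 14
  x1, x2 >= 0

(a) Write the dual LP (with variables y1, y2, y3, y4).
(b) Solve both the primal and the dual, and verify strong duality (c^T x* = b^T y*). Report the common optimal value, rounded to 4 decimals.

The standard primal-dual pair for 'max c^T x s.t. A x <= b, x >= 0' is:
  Dual:  min b^T y  s.t.  A^T y >= c,  y >= 0.

So the dual LP is:
  minimize  4y1 + 4y2 + 8y3 + 14y4
  subject to:
    y1 + 4y3 + 3y4 >= 4
    y2 + y3 + y4 >= 6
    y1, y2, y3, y4 >= 0

Solving the primal: x* = (1, 4).
  primal value c^T x* = 28.
Solving the dual: y* = (0, 5, 1, 0).
  dual value b^T y* = 28.
Strong duality: c^T x* = b^T y*. Confirmed.

28
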